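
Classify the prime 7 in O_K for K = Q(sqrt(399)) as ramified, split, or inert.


K = Q(sqrt(399)). Since d mod 4 = 3, disc(K) = 1596.
Check p | disc: 1596 mod 7 = 0.
p divides disc, so p ramifies: (p) = P^2 with e=2, f=1, g=1.
Therefore p is ramified.

ramified


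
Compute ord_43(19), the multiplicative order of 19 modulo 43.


We want ord_43(19), the smallest k >= 1 with 19^k = 1 mod 43.
n = 43 = 43, phi(43) = 42; the order divides phi(n).
Divisors of 42: 1, 2, 3, 6, 7, 14, 21, 42
Repeated squaring mod 43: 19^1 = 19, 19^2 = 17, 19^4 = 31, 19^8 = 15, 19^16 = 10, 19^32 = 14
Test divisors in increasing order:
  k=1: 19^1 = 19 mod 43
  k=2: 19^2 = 17 mod 43
  k=3: 19^3 = 17 * 19 = 22 mod 43
  k=6: 19^6 = 31 * 17 = 11 mod 43
  k=7: 19^7 = 31 * 17 * 19 = 37 mod 43
  k=14: 19^14 = 15 * 31 * 17 = 36 mod 43
  k=21: 19^21 = 10 * 31 * 19 = 42 mod 43
  k=42: 19^42 = 14 * 15 * 17 = 1 mod 43  <- first divisor giving 1
Order = 42

42


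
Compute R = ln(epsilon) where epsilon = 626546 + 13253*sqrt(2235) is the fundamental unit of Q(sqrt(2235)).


epsilon = 626546 + 13253*sqrt(2235)
= 1.2531e+06
R = ln(1.2531e+06)
= 14.0411

14.0411


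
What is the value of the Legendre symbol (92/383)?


p = 383 is prime, so compute (92/383) with the reciprocity algorithm (Jacobi-symbol steps: pull out 2s via (2/n), flip via reciprocity, reduce):
  pull out 2: (2/383) = +1  (since 383 mod 8 = 7)
  pull out 2: (2/383) = +1  (since 383 mod 8 = 7)
  reciprocity: (23/383) -> -(383/23)
  reduce: (15/23)
  reciprocity: (15/23) -> -(23/15)
  reduce: (8/15)
  pull out 2: (2/15) = +1  (since 15 mod 8 = 7)
  pull out 2: (2/15) = +1  (since 15 mod 8 = 7)
  pull out 2: (2/15) = +1  (since 15 mod 8 = 7)
  (1/15) = 1
Product of signs = 1
(92/383) = 1

1


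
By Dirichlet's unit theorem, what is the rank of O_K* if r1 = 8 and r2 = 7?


By Dirichlet's unit theorem:
rank = r1 + r2 - 1
= 8 + 7 - 1
= 14

14


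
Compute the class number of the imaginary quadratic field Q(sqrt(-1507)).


K = Q(sqrt(-1507)). d mod 4 = 1, so D = disc(K) = d = -1507
h(K) equals the number of primitive reduced positive-definite forms (a, b, c) = a*x^2 + b*x*y + c*y^2 with b^2 - 4ac = D,
where reduced means |b| <= a <= c, with b >= 0 whenever |b| = a or a = c, and primitive means gcd(a, b, c) = 1.
Reduced forces 3a^2 <= |D| = 1507, so 1 <= a <= 22; b must have the parity of D, and c = (b^2 - D)/(4a) must be an integer >= a.
Enumerate a = 1..22, b in [-a, a]:
  a=1: (1, 1, 377)  [1]
  a=2..10: none
  a=11: (11, 11, 37)  [1]
  a=12: none
  a=13: (13, -1, 29), (13, 1, 29)  [2]
  a=14..22: none
Total reduced forms: 1 + 1 + 2 = 4
h = 4

4


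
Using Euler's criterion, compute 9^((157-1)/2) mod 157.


p = 157 is prime and the exponent is (p-1)/2 = 78, so by Euler's criterion 9^78 = (9/157) = +1 or -1 mod 157.
Compute by square-and-multiply:
  78 = 64 + 8 + 4 + 2 (binary 1001110)
  Repeated squaring mod 157: 9^1 = 9, 9^2 = 81, 9^4 = 124, 9^8 = 147, 9^16 = 100, 9^32 = 109, 9^64 = 106
  9^78 = 9^64 * 9^8 * 9^4 * 9^2 = 106 * 147 * 124 * 81 mod 157
    106 * 147 = 15582 = 39 mod 157
    39 * 124 = 4836 = 126 mod 157
    126 * 81 = 10206 = 1 mod 157
  9^78 = 1 mod 157
Result 1: 9 is a quadratic residue mod 157.
9^78 mod 157 = 1

1


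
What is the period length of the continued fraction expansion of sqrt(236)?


Run the CF algorithm for sqrt(236).
a_0 = floor(sqrt(236)) = 15; set m_0=0, q_0=1.
Recurrence: m' = q*a - m,  q' = (d - m'^2)/q,  a' = floor((a_0 + m')/q').
  step 1: m=15, q=11, a=2
  step 2: m=7, q=17, a=1
  step 3: m=10, q=8, a=3
  step 4: m=14, q=5, a=5
  step 5: m=11, q=23, a=1
  step 6: m=12, q=4, a=6
  step 7: m=12, q=23, a=1
  step 8: m=11, q=5, a=5
  step 9: m=14, q=8, a=3
  step 10: m=10, q=17, a=1
  step 11: m=7, q=11, a=2
  step 12: m=15, q=1, a=30
a_12 = 2*a_0 = 30, so the period closes here.
sqrt(236) = [15; 2, 1, 3, 5, 1, 6, 1, 5, 3, 1, 2, 30]
Period length = 12

12


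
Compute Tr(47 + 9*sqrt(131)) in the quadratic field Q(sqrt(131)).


Tr(a + b*sqrt(d)) = (a + b*sqrt(d)) + (a - b*sqrt(d)) = 2a
= 2 * (47)
= 94

94


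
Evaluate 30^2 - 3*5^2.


x^2 - d*y^2
= 30^2 - 3*5^2
= 900 - 75
= 825

825


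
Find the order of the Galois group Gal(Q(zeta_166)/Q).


|Gal(Q(zeta_166)/Q)| = phi(166)
= 82

82


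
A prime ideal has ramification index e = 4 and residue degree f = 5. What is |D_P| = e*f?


|D_P| = e * f
= 4 * 5
= 20

20


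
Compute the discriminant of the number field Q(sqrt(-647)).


For K = Q(sqrt(d)) with d squarefree: disc(K) = d if d = 1 mod 4, and disc(K) = 4d if d = 2 or 3 mod 4.
Here d = -647, and d mod 4 = 1.
d = 1 mod 4 (O_K = Z[(1+sqrt(d))/2]), so disc(K) = d = -647

-647


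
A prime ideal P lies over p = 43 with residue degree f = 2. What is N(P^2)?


N(P^a) = p^(a*f)
= 43^(2*2)
= 43^4
= 3418801

3418801


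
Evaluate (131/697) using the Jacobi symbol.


Compute (131/697) via quadratic reciprocity:
  reciprocity: (131/697) -> +(697/131)
  reduce: (42/131)
  pull out 2: (2/131) = -1  (since 131 mod 8 = 3)
  reciprocity: (21/131) -> +(131/21)
  reduce: (5/21)
  reciprocity: (5/21) -> +(21/5)
  reduce: (1/5)
  (1/5) = 1
Product of signs = -1

-1


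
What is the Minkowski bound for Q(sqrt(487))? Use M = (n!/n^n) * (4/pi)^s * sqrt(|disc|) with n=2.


d = 487, d mod 4 = 3, so disc(K) = 4d = 1948; |disc(K)| = 1948
Real quadratic field, so n = 2, s = r2 = 0, r1 = 2
M = (n!/n^n) * (4/pi)^s * sqrt(|disc(K)|) = (2!/2^2) * (4/pi)^0 * sqrt(1948)
= 0.5 * 1.000000 * 44.136153
= 22.0681

22.0681


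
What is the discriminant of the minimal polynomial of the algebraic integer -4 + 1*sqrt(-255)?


The element -4 + 1*sqrt(-255) has minimal polynomial:
x^2 + 8*x + 271
Discriminant = (8)^2 - 4*(271)
= 64 - 1084
= -1020

-1020


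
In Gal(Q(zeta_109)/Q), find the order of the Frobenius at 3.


The Frobenius at p in Gal(Q(zeta_n)/Q) = (Z/nZ)* is the class of p, so its order is ord_109(3), the smallest k >= 1 with 3^k = 1 mod 109.
n = 109 = 109, phi(109) = 108; the order divides phi(n).
Divisors of 108: 1, 2, 3, 4, 6, 9, 12, 18, 27, 36, 54, 108
Repeated squaring mod 109: 3^1 = 3, 3^2 = 9, 3^4 = 81, 3^8 = 21, 3^16 = 5, 3^32 = 25, 3^64 = 80
Test divisors in increasing order:
  k=1: 3^1 = 3 mod 109
  k=2: 3^2 = 9 mod 109
  k=3: 3^3 = 9 * 3 = 27 mod 109
  k=4: 3^4 = 81 mod 109
  k=6: 3^6 = 81 * 9 = 75 mod 109
  k=9: 3^9 = 21 * 3 = 63 mod 109
  k=12: 3^12 = 21 * 81 = 66 mod 109
  k=18: 3^18 = 5 * 9 = 45 mod 109
  k=27: 3^27 = 5 * 21 * 9 * 3 = 1 mod 109  <- first divisor giving 1
Order = 27

27


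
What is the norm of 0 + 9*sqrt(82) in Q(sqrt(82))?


N(a + b*sqrt(d)) = a^2 - d*b^2
= (0)^2 - (82)*(9)^2
= 0 - 6642
= -6642

-6642


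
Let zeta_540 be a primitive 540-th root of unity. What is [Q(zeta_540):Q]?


The degree equals Euler's totient phi(540).
540 = 2^2 * 3^3 * 5
phi(540) = 144

144


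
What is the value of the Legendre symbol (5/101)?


p = 101 is prime, so compute (5/101) with the reciprocity algorithm (Jacobi-symbol steps: pull out 2s via (2/n), flip via reciprocity, reduce):
  reciprocity: (5/101) -> +(101/5)
  reduce: (1/5)
  (1/5) = 1
Product of signs = 1
(5/101) = 1

1


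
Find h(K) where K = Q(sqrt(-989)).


K = Q(sqrt(-989)). d mod 4 = 3, so D = disc(K) = 4d = -3956
h(K) equals the number of primitive reduced positive-definite forms (a, b, c) = a*x^2 + b*x*y + c*y^2 with b^2 - 4ac = D,
where reduced means |b| <= a <= c, with b >= 0 whenever |b| = a or a = c, and primitive means gcd(a, b, c) = 1.
Reduced forces 3a^2 <= |D| = 3956, so 1 <= a <= 36; b must have the parity of D, and c = (b^2 - D)/(4a) must be an integer >= a.
Enumerate a = 1..36, b in [-a, a]:
  a=1: (1, 0, 989)  [1]
  a=2: (2, 2, 495)  [1]
  a=3: (3, -2, 330), (3, 2, 330)  [2]
  a=4: none
  a=5: (5, -2, 198), (5, 2, 198)  [2]
  a=6: (6, -2, 165), (6, 2, 165)  [2]
  a=7..8: none
  a=9: (9, -2, 110), (9, 2, 110)  [2]
  a=10: (10, -2, 99), (10, 2, 99)  [2]
  a=11: (11, -2, 90), (11, 2, 90)  [2]
  a=12: none
  a=13: (13, -10, 78), (13, 10, 78)  [2]
  a=14: none
  a=15: (15, -8, 67), (15, -2, 66), (15, 2, 66), (15, 8, 67)  [4]
  a=16..17: none
  a=18: (18, -2, 55), (18, 2, 55)  [2]
  a=19..21: none
  a=22: (22, -2, 45), (22, 2, 45)  [2]
  a=23: (23, 0, 43)  [1]
  a=24: none
  a=25: (25, -12, 41), (25, 12, 41)  [2]
  a=26: (26, -10, 39), (26, 10, 39)  [2]
  a=27: (27, -16, 39), (27, 16, 39)  [2]
  a=28..29: none
  a=30: (30, -22, 37), (30, -2, 33), (30, 2, 33), (30, 22, 37)  [4]
  a=31..32: none
  a=33: (33, 20, 33)  [1]
  a=34..36: none
Total reduced forms: 1 + 1 + 2 + 2 + 2 + 2 + 2 + 2 + 2 + 4 + 2 + 2 + 1 + 2 + 2 + 2 + 4 + 1 = 36
h = 36

36


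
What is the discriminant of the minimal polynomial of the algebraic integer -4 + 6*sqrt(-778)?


The element -4 + 6*sqrt(-778) has minimal polynomial:
x^2 + 8*x + 28024
Discriminant = (8)^2 - 4*(28024)
= 64 - 112096
= -112032

-112032


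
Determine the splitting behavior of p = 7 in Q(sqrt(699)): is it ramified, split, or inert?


K = Q(sqrt(699)). Since d mod 4 = 3, disc(K) = 2796.
Check p | disc: 2796 mod 7 = 3.
p does not divide disc. Compute Legendre symbol (d/p):
6^((7-1)/2) mod 7 = -1
(d/p) = -1, so p is inert: (p) stays prime with e=1, f=2, g=1.
Therefore p is inert.

inert


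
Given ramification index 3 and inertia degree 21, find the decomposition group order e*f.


|D_P| = e * f
= 3 * 21
= 63

63


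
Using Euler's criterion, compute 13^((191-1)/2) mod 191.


p = 191 is prime and the exponent is (p-1)/2 = 95, so by Euler's criterion 13^95 = (13/191) = +1 or -1 mod 191.
Compute by square-and-multiply:
  95 = 64 + 16 + 8 + 4 + 2 + 1 (binary 1011111)
  Repeated squaring mod 191: 13^1 = 13, 13^2 = 169, 13^4 = 102, 13^8 = 90, 13^16 = 78, 13^32 = 163, 13^64 = 20
  13^95 = 13^64 * 13^16 * 13^8 * 13^4 * 13^2 * 13^1 = 20 * 78 * 90 * 102 * 169 * 13 mod 191
    20 * 78 = 1560 = 32 mod 191
    32 * 90 = 2880 = 15 mod 191
    15 * 102 = 1530 = 2 mod 191
    2 * 169 = 338 = 147 mod 191
    147 * 13 = 1911 = 1 mod 191
  13^95 = 1 mod 191
Result 1: 13 is a quadratic residue mod 191.
13^95 mod 191 = 1

1


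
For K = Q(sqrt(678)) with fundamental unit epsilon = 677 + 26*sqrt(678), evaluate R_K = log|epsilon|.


epsilon = 677 + 26*sqrt(678)
= 1353.9993
R = ln(1353.9993)
= 7.2108

7.2108


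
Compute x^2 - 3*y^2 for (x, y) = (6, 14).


x^2 - d*y^2
= 6^2 - 3*14^2
= 36 - 588
= -552

-552


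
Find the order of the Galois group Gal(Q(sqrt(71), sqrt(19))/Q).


The 2 square roots of distinct primes are multiplicatively independent over Q,
so [K:Q] = 2^2 and Gal(K/Q) is isomorphic to (Z/2Z)^2.
|Gal| = 2^2 = 4

4


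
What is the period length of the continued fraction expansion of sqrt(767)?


Run the CF algorithm for sqrt(767).
a_0 = floor(sqrt(767)) = 27; set m_0=0, q_0=1.
Recurrence: m' = q*a - m,  q' = (d - m'^2)/q,  a' = floor((a_0 + m')/q').
  step 1: m=27, q=38, a=1
  step 2: m=11, q=17, a=2
  step 3: m=23, q=14, a=3
  step 4: m=19, q=29, a=1
  step 5: m=10, q=23, a=1
  step 6: m=13, q=26, a=1
  step 7: m=13, q=23, a=1
  step 8: m=10, q=29, a=1
  step 9: m=19, q=14, a=3
  step 10: m=23, q=17, a=2
  step 11: m=11, q=38, a=1
  step 12: m=27, q=1, a=54
a_12 = 2*a_0 = 54, so the period closes here.
sqrt(767) = [27; 1, 2, 3, 1, 1, 1, 1, 1, 3, 2, 1, 54]
Period length = 12

12


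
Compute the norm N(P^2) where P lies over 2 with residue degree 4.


N(P^a) = p^(a*f)
= 2^(2*4)
= 2^8
= 256

256


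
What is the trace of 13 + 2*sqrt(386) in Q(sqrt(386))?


Tr(a + b*sqrt(d)) = (a + b*sqrt(d)) + (a - b*sqrt(d)) = 2a
= 2 * (13)
= 26

26


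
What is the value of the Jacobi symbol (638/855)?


Compute (638/855) via quadratic reciprocity:
  pull out 2: (2/855) = +1  (since 855 mod 8 = 7)
  reciprocity: (319/855) -> -(855/319)
  reduce: (217/319)
  reciprocity: (217/319) -> +(319/217)
  reduce: (102/217)
  pull out 2: (2/217) = +1  (since 217 mod 8 = 1)
  reciprocity: (51/217) -> +(217/51)
  reduce: (13/51)
  reciprocity: (13/51) -> +(51/13)
  reduce: (12/13)
  pull out 2: (2/13) = -1  (since 13 mod 8 = 5)
  pull out 2: (2/13) = -1  (since 13 mod 8 = 5)
  reciprocity: (3/13) -> +(13/3)
  reduce: (1/3)
  (1/3) = 1
Product of signs = -1

-1


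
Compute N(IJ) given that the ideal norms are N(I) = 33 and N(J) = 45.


N(IJ) = N(I) * N(J)
= 33 * 45
= 1485

1485


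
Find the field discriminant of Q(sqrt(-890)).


For K = Q(sqrt(d)) with d squarefree: disc(K) = d if d = 1 mod 4, and disc(K) = 4d if d = 2 or 3 mod 4.
Here d = -890, and d mod 4 = 2.
d = 2 mod 4, not 1 (O_K = Z[sqrt(d)]), so disc(K) = 4d = 4 * (-890) = -3560

-3560


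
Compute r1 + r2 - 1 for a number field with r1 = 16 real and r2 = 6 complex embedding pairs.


By Dirichlet's unit theorem:
rank = r1 + r2 - 1
= 16 + 6 - 1
= 21

21


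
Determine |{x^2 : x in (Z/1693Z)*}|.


For prime p, the number of non-zero quadratic residues is (p-1)/2.
= (1693-1)/2
= 846

846


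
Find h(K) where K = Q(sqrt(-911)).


K = Q(sqrt(-911)). d mod 4 = 1, so D = disc(K) = d = -911
h(K) equals the number of primitive reduced positive-definite forms (a, b, c) = a*x^2 + b*x*y + c*y^2 with b^2 - 4ac = D,
where reduced means |b| <= a <= c, with b >= 0 whenever |b| = a or a = c, and primitive means gcd(a, b, c) = 1.
Reduced forces 3a^2 <= |D| = 911, so 1 <= a <= 17; b must have the parity of D, and c = (b^2 - D)/(4a) must be an integer >= a.
Enumerate a = 1..17, b in [-a, a]:
  a=1: (1, 1, 228)  [1]
  a=2: (2, -1, 114), (2, 1, 114)  [2]
  a=3: (3, -1, 76), (3, 1, 76)  [2]
  a=4: (4, -1, 57), (4, 1, 57)  [2]
  a=5: (5, -3, 46), (5, 3, 46)  [2]
  a=6: (6, -5, 39), (6, -1, 38), (6, 1, 38), (6, 5, 39)  [4]
  a=7: none
  a=8: (8, -7, 30), (8, 7, 30)  [2]
  a=9: (9, -5, 26), (9, 5, 26)  [2]
  a=10: (10, -7, 24), (10, -3, 23), (10, 3, 23), (10, 7, 24)  [4]
  a=11: none
  a=12: (12, -7, 20), (12, -1, 19), (12, 1, 19), (12, 7, 20)  [4]
  a=13: (13, -5, 18), (13, 5, 18)  [2]
  a=14: none
  a=15: (15, -13, 18), (15, -7, 16), (15, 7, 16), (15, 13, 18)  [4]
  a=16..17: none
Total reduced forms: 1 + 2 + 2 + 2 + 2 + 4 + 2 + 2 + 4 + 4 + 2 + 4 = 31
h = 31

31


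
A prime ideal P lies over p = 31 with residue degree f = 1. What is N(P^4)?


N(P^a) = p^(a*f)
= 31^(4*1)
= 31^4
= 923521

923521


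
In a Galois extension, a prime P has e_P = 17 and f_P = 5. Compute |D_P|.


|D_P| = e * f
= 17 * 5
= 85

85


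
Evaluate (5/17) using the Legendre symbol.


p = 17 is prime, so compute (5/17) with the reciprocity algorithm (Jacobi-symbol steps: pull out 2s via (2/n), flip via reciprocity, reduce):
  reciprocity: (5/17) -> +(17/5)
  reduce: (2/5)
  pull out 2: (2/5) = -1  (since 5 mod 8 = 5)
  (1/5) = 1
Product of signs = -1
(5/17) = -1

-1


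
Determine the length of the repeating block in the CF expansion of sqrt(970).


Run the CF algorithm for sqrt(970).
a_0 = floor(sqrt(970)) = 31; set m_0=0, q_0=1.
Recurrence: m' = q*a - m,  q' = (d - m'^2)/q,  a' = floor((a_0 + m')/q').
  step 1: m=31, q=9, a=6
  step 2: m=23, q=49, a=1
  step 3: m=26, q=6, a=9
  step 4: m=28, q=31, a=1
  step 5: m=3, q=31, a=1
  step 6: m=28, q=6, a=9
  step 7: m=26, q=49, a=1
  step 8: m=23, q=9, a=6
  step 9: m=31, q=1, a=62
a_9 = 2*a_0 = 62, so the period closes here.
sqrt(970) = [31; 6, 1, 9, 1, 1, 9, 1, 6, 62]
Period length = 9

9


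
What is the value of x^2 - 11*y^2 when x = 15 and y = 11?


x^2 - d*y^2
= 15^2 - 11*11^2
= 225 - 1331
= -1106

-1106


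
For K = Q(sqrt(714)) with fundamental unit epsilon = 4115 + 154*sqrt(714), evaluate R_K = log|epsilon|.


epsilon = 4115 + 154*sqrt(714)
= 8229.9999
R = ln(8229.9999)
= 9.0155

9.0155


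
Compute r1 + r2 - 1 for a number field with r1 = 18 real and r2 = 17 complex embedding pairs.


By Dirichlet's unit theorem:
rank = r1 + r2 - 1
= 18 + 17 - 1
= 34

34


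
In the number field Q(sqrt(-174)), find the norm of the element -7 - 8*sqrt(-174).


N(a + b*sqrt(d)) = a^2 - d*b^2
= (-7)^2 - (-174)*(-8)^2
= 49 + 11136
= 11185

11185


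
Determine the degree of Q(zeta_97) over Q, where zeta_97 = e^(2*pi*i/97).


The degree equals Euler's totient phi(97).
97 = 97
phi(97) = 96

96


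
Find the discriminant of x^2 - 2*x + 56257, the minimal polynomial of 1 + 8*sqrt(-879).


The element 1 + 8*sqrt(-879) has minimal polynomial:
x^2 - 2*x + 56257
Discriminant = (-2)^2 - 4*(56257)
= 4 - 225028
= -225024

-225024


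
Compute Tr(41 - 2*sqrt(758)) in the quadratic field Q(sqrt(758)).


Tr(a + b*sqrt(d)) = (a + b*sqrt(d)) + (a - b*sqrt(d)) = 2a
= 2 * (41)
= 82

82


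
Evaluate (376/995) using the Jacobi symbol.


Compute (376/995) via quadratic reciprocity:
  pull out 2: (2/995) = -1  (since 995 mod 8 = 3)
  pull out 2: (2/995) = -1  (since 995 mod 8 = 3)
  pull out 2: (2/995) = -1  (since 995 mod 8 = 3)
  reciprocity: (47/995) -> -(995/47)
  reduce: (8/47)
  pull out 2: (2/47) = +1  (since 47 mod 8 = 7)
  pull out 2: (2/47) = +1  (since 47 mod 8 = 7)
  pull out 2: (2/47) = +1  (since 47 mod 8 = 7)
  (1/47) = 1
Product of signs = 1

1


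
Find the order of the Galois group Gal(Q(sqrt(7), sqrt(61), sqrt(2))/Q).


The 3 square roots of distinct primes are multiplicatively independent over Q,
so [K:Q] = 2^3 and Gal(K/Q) is isomorphic to (Z/2Z)^3.
|Gal| = 2^3 = 8

8


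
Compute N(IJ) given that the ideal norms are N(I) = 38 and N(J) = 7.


N(IJ) = N(I) * N(J)
= 38 * 7
= 266

266


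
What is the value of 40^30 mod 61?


p = 61 is prime and the exponent is (p-1)/2 = 30, so by Euler's criterion 40^30 = (40/61) = +1 or -1 mod 61.
Compute by square-and-multiply:
  30 = 16 + 8 + 4 + 2 (binary 11110)
  Repeated squaring mod 61: 40^1 = 40, 40^2 = 14, 40^4 = 13, 40^8 = 47, 40^16 = 13
  40^30 = 40^16 * 40^8 * 40^4 * 40^2 = 13 * 47 * 13 * 14 mod 61
    13 * 47 = 611 = 1 mod 61
    1 * 13 = 13 = 13 mod 61
    13 * 14 = 182 = 60 mod 61
  40^30 = 60 mod 61
Result 60 = p - 1 = -1 mod 61: 40 is a quadratic non-residue mod 61. As a residue in [0, p-1] the value is 60.
40^30 mod 61 = 60

60


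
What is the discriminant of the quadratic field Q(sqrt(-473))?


For K = Q(sqrt(d)) with d squarefree: disc(K) = d if d = 1 mod 4, and disc(K) = 4d if d = 2 or 3 mod 4.
Here d = -473, and d mod 4 = 3.
d = 3 mod 4, not 1 (O_K = Z[sqrt(d)]), so disc(K) = 4d = 4 * (-473) = -1892

-1892


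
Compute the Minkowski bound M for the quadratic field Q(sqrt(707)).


d = 707, d mod 4 = 3, so disc(K) = 4d = 2828; |disc(K)| = 2828
Real quadratic field, so n = 2, s = r2 = 0, r1 = 2
M = (n!/n^n) * (4/pi)^s * sqrt(|disc(K)|) = (2!/2^2) * (4/pi)^0 * sqrt(2828)
= 0.5 * 1.000000 * 53.178943
= 26.5895

26.5895


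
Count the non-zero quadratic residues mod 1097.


For prime p, the number of non-zero quadratic residues is (p-1)/2.
= (1097-1)/2
= 548

548


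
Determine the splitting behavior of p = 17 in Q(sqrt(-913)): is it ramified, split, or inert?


K = Q(sqrt(-913)). Since d mod 4 = 3, disc(K) = -3652.
Check p | disc: -3652 mod 17 = 3.
p does not divide disc. Compute Legendre symbol (d/p):
5^((17-1)/2) mod 17 = -1
(d/p) = -1, so p is inert: (p) stays prime with e=1, f=2, g=1.
Therefore p is inert.

inert


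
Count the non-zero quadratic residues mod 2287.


For prime p, the number of non-zero quadratic residues is (p-1)/2.
= (2287-1)/2
= 1143

1143


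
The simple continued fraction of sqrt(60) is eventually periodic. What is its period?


Run the CF algorithm for sqrt(60).
a_0 = floor(sqrt(60)) = 7; set m_0=0, q_0=1.
Recurrence: m' = q*a - m,  q' = (d - m'^2)/q,  a' = floor((a_0 + m')/q').
  step 1: m=7, q=11, a=1
  step 2: m=4, q=4, a=2
  step 3: m=4, q=11, a=1
  step 4: m=7, q=1, a=14
a_4 = 2*a_0 = 14, so the period closes here.
sqrt(60) = [7; 1, 2, 1, 14]
Period length = 4

4


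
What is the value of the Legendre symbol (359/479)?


p = 479 is prime, so compute (359/479) with the reciprocity algorithm (Jacobi-symbol steps: pull out 2s via (2/n), flip via reciprocity, reduce):
  reciprocity: (359/479) -> -(479/359)
  reduce: (120/359)
  pull out 2: (2/359) = +1  (since 359 mod 8 = 7)
  pull out 2: (2/359) = +1  (since 359 mod 8 = 7)
  pull out 2: (2/359) = +1  (since 359 mod 8 = 7)
  reciprocity: (15/359) -> -(359/15)
  reduce: (14/15)
  pull out 2: (2/15) = +1  (since 15 mod 8 = 7)
  reciprocity: (7/15) -> -(15/7)
  reduce: (1/7)
  (1/7) = 1
Product of signs = -1
(359/479) = -1

-1


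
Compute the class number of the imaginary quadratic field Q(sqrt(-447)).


K = Q(sqrt(-447)). d mod 4 = 1, so D = disc(K) = d = -447
h(K) equals the number of primitive reduced positive-definite forms (a, b, c) = a*x^2 + b*x*y + c*y^2 with b^2 - 4ac = D,
where reduced means |b| <= a <= c, with b >= 0 whenever |b| = a or a = c, and primitive means gcd(a, b, c) = 1.
Reduced forces 3a^2 <= |D| = 447, so 1 <= a <= 12; b must have the parity of D, and c = (b^2 - D)/(4a) must be an integer >= a.
Enumerate a = 1..12, b in [-a, a]:
  a=1: (1, 1, 112)  [1]
  a=2: (2, -1, 56), (2, 1, 56)  [2]
  a=3: (3, 3, 38)  [1]
  a=4: (4, -1, 28), (4, 1, 28)  [2]
  a=5: none
  a=6: (6, -3, 19), (6, 3, 19)  [2]
  a=7: (7, -1, 16), (7, 1, 16)  [2]
  a=8: (8, -1, 14), (8, 1, 14)  [2]
  a=9..10: none
  a=11: (11, -9, 12), (11, 9, 12)  [2]
  a=12: none
Total reduced forms: 1 + 2 + 1 + 2 + 2 + 2 + 2 + 2 = 14
h = 14

14


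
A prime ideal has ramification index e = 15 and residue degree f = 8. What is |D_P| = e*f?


|D_P| = e * f
= 15 * 8
= 120

120


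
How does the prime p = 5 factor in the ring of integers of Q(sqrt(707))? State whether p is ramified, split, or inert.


K = Q(sqrt(707)). Since d mod 4 = 3, disc(K) = 2828.
Check p | disc: 2828 mod 5 = 3.
p does not divide disc. Compute Legendre symbol (d/p):
2^((5-1)/2) mod 5 = -1
(d/p) = -1, so p is inert: (p) stays prime with e=1, f=2, g=1.
Therefore p is inert.

inert


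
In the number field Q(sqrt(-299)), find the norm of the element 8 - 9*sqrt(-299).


N(a + b*sqrt(d)) = a^2 - d*b^2
= (8)^2 - (-299)*(-9)^2
= 64 + 24219
= 24283

24283


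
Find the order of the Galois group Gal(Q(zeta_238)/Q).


|Gal(Q(zeta_238)/Q)| = phi(238)
= 96

96


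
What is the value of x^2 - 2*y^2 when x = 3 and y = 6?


x^2 - d*y^2
= 3^2 - 2*6^2
= 9 - 72
= -63

-63


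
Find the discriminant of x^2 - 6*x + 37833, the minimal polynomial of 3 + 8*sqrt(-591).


The element 3 + 8*sqrt(-591) has minimal polynomial:
x^2 - 6*x + 37833
Discriminant = (-6)^2 - 4*(37833)
= 36 - 151332
= -151296

-151296


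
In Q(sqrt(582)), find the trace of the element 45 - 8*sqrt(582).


Tr(a + b*sqrt(d)) = (a + b*sqrt(d)) + (a - b*sqrt(d)) = 2a
= 2 * (45)
= 90

90


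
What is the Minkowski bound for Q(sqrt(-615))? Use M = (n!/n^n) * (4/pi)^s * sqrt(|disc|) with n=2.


d = -615, d mod 4 = 1, so disc(K) = d = -615; |disc(K)| = 615
Imaginary quadratic field, so n = 2, s = r2 = 1, r1 = 0
M = (n!/n^n) * (4/pi)^s * sqrt(|disc(K)|) = (2!/2^2) * (4/pi)^1 * sqrt(615)
= 0.5 * 1.273240 * 24.799194
= 15.7877

15.7877


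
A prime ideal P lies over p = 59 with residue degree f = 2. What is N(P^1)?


N(P^a) = p^(a*f)
= 59^(1*2)
= 59^2
= 3481

3481


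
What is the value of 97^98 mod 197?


p = 197 is prime and the exponent is (p-1)/2 = 98, so by Euler's criterion 97^98 = (97/197) = +1 or -1 mod 197.
Compute by square-and-multiply:
  98 = 64 + 32 + 2 (binary 1100010)
  Repeated squaring mod 197: 97^1 = 97, 97^2 = 150, 97^4 = 42, 97^8 = 188, 97^16 = 81, 97^32 = 60, 97^64 = 54
  97^98 = 97^64 * 97^32 * 97^2 = 54 * 60 * 150 mod 197
    54 * 60 = 3240 = 88 mod 197
    88 * 150 = 13200 = 1 mod 197
  97^98 = 1 mod 197
Result 1: 97 is a quadratic residue mod 197.
97^98 mod 197 = 1

1


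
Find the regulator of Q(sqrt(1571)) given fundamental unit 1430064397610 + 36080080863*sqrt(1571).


epsilon = 1430064397610 + 36080080863*sqrt(1571)
= 2.8601e+12
R = ln(2.8601e+12)
= 28.6819

28.6819


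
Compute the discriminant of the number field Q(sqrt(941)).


For K = Q(sqrt(d)) with d squarefree: disc(K) = d if d = 1 mod 4, and disc(K) = 4d if d = 2 or 3 mod 4.
Here d = 941, and d mod 4 = 1.
d = 1 mod 4 (O_K = Z[(1+sqrt(d))/2]), so disc(K) = d = 941

941


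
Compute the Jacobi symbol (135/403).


Compute (135/403) via quadratic reciprocity:
  reciprocity: (135/403) -> -(403/135)
  reduce: (133/135)
  reciprocity: (133/135) -> +(135/133)
  reduce: (2/133)
  pull out 2: (2/133) = -1  (since 133 mod 8 = 5)
  (1/133) = 1
Product of signs = 1

1


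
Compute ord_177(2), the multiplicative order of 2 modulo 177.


We want ord_177(2), the smallest k >= 1 with 2^k = 1 mod 177.
n = 177 = 3 * 59, phi(177) = 116; the order divides phi(n).
Divisors of 116: 1, 2, 4, 29, 58, 116
Repeated squaring mod 177: 2^1 = 2, 2^2 = 4, 2^4 = 16, 2^8 = 79, 2^16 = 46, 2^32 = 169, 2^64 = 64
Test divisors in increasing order:
  k=1: 2^1 = 2 mod 177
  k=2: 2^2 = 4 mod 177
  k=4: 2^4 = 16 mod 177
  k=29: 2^29 = 46 * 79 * 16 * 2 = 176 mod 177
  k=58: 2^58 = 169 * 46 * 79 * 4 = 1 mod 177  <- first divisor giving 1
Order = 58

58


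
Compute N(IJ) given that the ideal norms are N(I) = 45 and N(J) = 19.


N(IJ) = N(I) * N(J)
= 45 * 19
= 855

855


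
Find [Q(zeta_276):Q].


The degree equals Euler's totient phi(276).
276 = 2^2 * 3 * 23
phi(276) = 88

88


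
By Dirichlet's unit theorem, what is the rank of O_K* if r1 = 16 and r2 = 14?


By Dirichlet's unit theorem:
rank = r1 + r2 - 1
= 16 + 14 - 1
= 29

29


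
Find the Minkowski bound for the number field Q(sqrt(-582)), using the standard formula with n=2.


d = -582, d mod 4 = 2, so disc(K) = 4d = -2328; |disc(K)| = 2328
Imaginary quadratic field, so n = 2, s = r2 = 1, r1 = 0
M = (n!/n^n) * (4/pi)^s * sqrt(|disc(K)|) = (2!/2^2) * (4/pi)^1 * sqrt(2328)
= 0.5 * 1.273240 * 48.249352
= 30.7165

30.7165


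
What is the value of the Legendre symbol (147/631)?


p = 631 is prime, so compute (147/631) with the reciprocity algorithm (Jacobi-symbol steps: pull out 2s via (2/n), flip via reciprocity, reduce):
  reciprocity: (147/631) -> -(631/147)
  reduce: (43/147)
  reciprocity: (43/147) -> -(147/43)
  reduce: (18/43)
  pull out 2: (2/43) = -1  (since 43 mod 8 = 3)
  reciprocity: (9/43) -> +(43/9)
  reduce: (7/9)
  reciprocity: (7/9) -> +(9/7)
  reduce: (2/7)
  pull out 2: (2/7) = +1  (since 7 mod 8 = 7)
  (1/7) = 1
Product of signs = -1
(147/631) = -1

-1


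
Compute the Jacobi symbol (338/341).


Compute (338/341) via quadratic reciprocity:
  pull out 2: (2/341) = -1  (since 341 mod 8 = 5)
  reciprocity: (169/341) -> +(341/169)
  reduce: (3/169)
  reciprocity: (3/169) -> +(169/3)
  reduce: (1/3)
  (1/3) = 1
Product of signs = -1

-1


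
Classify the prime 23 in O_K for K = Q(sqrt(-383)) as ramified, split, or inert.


K = Q(sqrt(-383)). Since d mod 4 = 1, disc(K) = -383.
Check p | disc: -383 mod 23 = 8.
p does not divide disc. Compute Legendre symbol (d/p):
8^((23-1)/2) mod 23 = 1
(d/p) = 1, so p splits: (p) = P*P' with e=1, f=1, g=2.
Therefore p is split.

split


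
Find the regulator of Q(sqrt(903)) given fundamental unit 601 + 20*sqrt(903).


epsilon = 601 + 20*sqrt(903)
= 1201.9992
R = ln(1201.9992)
= 7.0917

7.0917


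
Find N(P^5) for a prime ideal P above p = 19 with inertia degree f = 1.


N(P^a) = p^(a*f)
= 19^(5*1)
= 19^5
= 2476099

2476099


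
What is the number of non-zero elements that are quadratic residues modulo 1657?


For prime p, the number of non-zero quadratic residues is (p-1)/2.
= (1657-1)/2
= 828

828


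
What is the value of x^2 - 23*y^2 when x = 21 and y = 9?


x^2 - d*y^2
= 21^2 - 23*9^2
= 441 - 1863
= -1422

-1422


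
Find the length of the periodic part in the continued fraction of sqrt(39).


Run the CF algorithm for sqrt(39).
a_0 = floor(sqrt(39)) = 6; set m_0=0, q_0=1.
Recurrence: m' = q*a - m,  q' = (d - m'^2)/q,  a' = floor((a_0 + m')/q').
  step 1: m=6, q=3, a=4
  step 2: m=6, q=1, a=12
a_2 = 2*a_0 = 12, so the period closes here.
sqrt(39) = [6; 4, 12]
Period length = 2

2


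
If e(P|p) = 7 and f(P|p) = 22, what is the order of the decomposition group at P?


|D_P| = e * f
= 7 * 22
= 154

154


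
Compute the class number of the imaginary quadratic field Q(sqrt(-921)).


K = Q(sqrt(-921)). d mod 4 = 3, so D = disc(K) = 4d = -3684
h(K) equals the number of primitive reduced positive-definite forms (a, b, c) = a*x^2 + b*x*y + c*y^2 with b^2 - 4ac = D,
where reduced means |b| <= a <= c, with b >= 0 whenever |b| = a or a = c, and primitive means gcd(a, b, c) = 1.
Reduced forces 3a^2 <= |D| = 3684, so 1 <= a <= 35; b must have the parity of D, and c = (b^2 - D)/(4a) must be an integer >= a.
Enumerate a = 1..35, b in [-a, a]:
  a=1: (1, 0, 921)  [1]
  a=2: (2, 2, 461)  [1]
  a=3: (3, 0, 307)  [1]
  a=4: none
  a=5: (5, -4, 185), (5, 4, 185)  [2]
  a=6: (6, 6, 155)  [1]
  a=7..9: none
  a=10: (10, -6, 93), (10, 6, 93)  [2]
  a=11: (11, -10, 86), (11, 10, 86)  [2]
  a=12..14: none
  a=15: (15, -6, 62), (15, 6, 62)  [2]
  a=16..21: none
  a=22: (22, -10, 43), (22, 10, 43)  [2]
  a=23..24: none
  a=25: (25, -4, 37), (25, 4, 37)  [2]
  a=26..28: none
  a=29: (29, -12, 33), (29, 12, 33)  [2]
  a=30: (30, -6, 31), (30, 6, 31)  [2]
  a=31..35: none
Total reduced forms: 1 + 1 + 1 + 2 + 1 + 2 + 2 + 2 + 2 + 2 + 2 + 2 = 20
h = 20

20


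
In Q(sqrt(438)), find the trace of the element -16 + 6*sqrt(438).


Tr(a + b*sqrt(d)) = (a + b*sqrt(d)) + (a - b*sqrt(d)) = 2a
= 2 * (-16)
= -32

-32


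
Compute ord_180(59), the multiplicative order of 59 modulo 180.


We want ord_180(59), the smallest k >= 1 with 59^k = 1 mod 180.
n = 180 = 2^2 * 3^2 * 5, phi(180) = 48; the order divides phi(n).
Divisors of 48: 1, 2, 3, 4, 6, 8, 12, 16, 24, 48
Repeated squaring mod 180: 59^1 = 59, 59^2 = 61, 59^4 = 121, 59^8 = 61, 59^16 = 121, 59^32 = 61
Test divisors in increasing order:
  k=1: 59^1 = 59 mod 180
  k=2: 59^2 = 61 mod 180
  k=3: 59^3 = 61 * 59 = 179 mod 180
  k=4: 59^4 = 121 mod 180
  k=6: 59^6 = 121 * 61 = 1 mod 180  <- first divisor giving 1
Order = 6

6


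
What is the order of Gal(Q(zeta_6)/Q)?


|Gal(Q(zeta_6)/Q)| = phi(6)
= 2

2


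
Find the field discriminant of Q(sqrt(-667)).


For K = Q(sqrt(d)) with d squarefree: disc(K) = d if d = 1 mod 4, and disc(K) = 4d if d = 2 or 3 mod 4.
Here d = -667, and d mod 4 = 1.
d = 1 mod 4 (O_K = Z[(1+sqrt(d))/2]), so disc(K) = d = -667

-667


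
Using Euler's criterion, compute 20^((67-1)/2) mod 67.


p = 67 is prime and the exponent is (p-1)/2 = 33, so by Euler's criterion 20^33 = (20/67) = +1 or -1 mod 67.
Compute by square-and-multiply:
  33 = 32 + 1 (binary 100001)
  Repeated squaring mod 67: 20^1 = 20, 20^2 = 65, 20^4 = 4, 20^8 = 16, 20^16 = 55, 20^32 = 10
  20^33 = 20^32 * 20^1 = 10 * 20 mod 67
    10 * 20 = 200 = 66 mod 67
  20^33 = 66 mod 67
Result 66 = p - 1 = -1 mod 67: 20 is a quadratic non-residue mod 67. As a residue in [0, p-1] the value is 66.
20^33 mod 67 = 66

66


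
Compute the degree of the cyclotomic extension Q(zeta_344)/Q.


The degree equals Euler's totient phi(344).
344 = 2^3 * 43
phi(344) = 168

168


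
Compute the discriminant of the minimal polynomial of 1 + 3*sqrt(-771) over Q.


The element 1 + 3*sqrt(-771) has minimal polynomial:
x^2 - 2*x + 6940
Discriminant = (-2)^2 - 4*(6940)
= 4 - 27760
= -27756

-27756


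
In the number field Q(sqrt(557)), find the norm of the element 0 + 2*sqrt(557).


N(a + b*sqrt(d)) = a^2 - d*b^2
= (0)^2 - (557)*(2)^2
= 0 - 2228
= -2228

-2228


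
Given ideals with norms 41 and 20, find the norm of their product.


N(IJ) = N(I) * N(J)
= 41 * 20
= 820

820


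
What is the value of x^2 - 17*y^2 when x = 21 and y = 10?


x^2 - d*y^2
= 21^2 - 17*10^2
= 441 - 1700
= -1259

-1259


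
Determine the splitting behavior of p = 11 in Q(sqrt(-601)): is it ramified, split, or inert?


K = Q(sqrt(-601)). Since d mod 4 = 3, disc(K) = -2404.
Check p | disc: -2404 mod 11 = 5.
p does not divide disc. Compute Legendre symbol (d/p):
4^((11-1)/2) mod 11 = 1
(d/p) = 1, so p splits: (p) = P*P' with e=1, f=1, g=2.
Therefore p is split.

split


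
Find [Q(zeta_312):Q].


The degree equals Euler's totient phi(312).
312 = 2^3 * 3 * 13
phi(312) = 96

96


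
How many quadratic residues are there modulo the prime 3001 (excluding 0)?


For prime p, the number of non-zero quadratic residues is (p-1)/2.
= (3001-1)/2
= 1500

1500


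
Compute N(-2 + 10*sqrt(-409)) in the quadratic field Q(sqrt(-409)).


N(a + b*sqrt(d)) = a^2 - d*b^2
= (-2)^2 - (-409)*(10)^2
= 4 + 40900
= 40904

40904


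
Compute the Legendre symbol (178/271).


p = 271 is prime, so compute (178/271) with the reciprocity algorithm (Jacobi-symbol steps: pull out 2s via (2/n), flip via reciprocity, reduce):
  pull out 2: (2/271) = +1  (since 271 mod 8 = 7)
  reciprocity: (89/271) -> +(271/89)
  reduce: (4/89)
  pull out 2: (2/89) = +1  (since 89 mod 8 = 1)
  pull out 2: (2/89) = +1  (since 89 mod 8 = 1)
  (1/89) = 1
Product of signs = 1
(178/271) = 1

1


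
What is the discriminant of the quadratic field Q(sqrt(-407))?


For K = Q(sqrt(d)) with d squarefree: disc(K) = d if d = 1 mod 4, and disc(K) = 4d if d = 2 or 3 mod 4.
Here d = -407, and d mod 4 = 1.
d = 1 mod 4 (O_K = Z[(1+sqrt(d))/2]), so disc(K) = d = -407

-407


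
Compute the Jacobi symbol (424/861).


Compute (424/861) via quadratic reciprocity:
  pull out 2: (2/861) = -1  (since 861 mod 8 = 5)
  pull out 2: (2/861) = -1  (since 861 mod 8 = 5)
  pull out 2: (2/861) = -1  (since 861 mod 8 = 5)
  reciprocity: (53/861) -> +(861/53)
  reduce: (13/53)
  reciprocity: (13/53) -> +(53/13)
  reduce: (1/13)
  (1/13) = 1
Product of signs = -1

-1


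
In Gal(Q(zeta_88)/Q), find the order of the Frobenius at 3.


The Frobenius at p in Gal(Q(zeta_n)/Q) = (Z/nZ)* is the class of p, so its order is ord_88(3), the smallest k >= 1 with 3^k = 1 mod 88.
n = 88 = 2^3 * 11, phi(88) = 40; the order divides phi(n).
Divisors of 40: 1, 2, 4, 5, 8, 10, 20, 40
Repeated squaring mod 88: 3^1 = 3, 3^2 = 9, 3^4 = 81, 3^8 = 49, 3^16 = 25, 3^32 = 9
Test divisors in increasing order:
  k=1: 3^1 = 3 mod 88
  k=2: 3^2 = 9 mod 88
  k=4: 3^4 = 81 mod 88
  k=5: 3^5 = 81 * 3 = 67 mod 88
  k=8: 3^8 = 49 mod 88
  k=10: 3^10 = 49 * 9 = 1 mod 88  <- first divisor giving 1
Order = 10

10


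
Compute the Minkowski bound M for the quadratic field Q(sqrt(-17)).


d = -17, d mod 4 = 3, so disc(K) = 4d = -68; |disc(K)| = 68
Imaginary quadratic field, so n = 2, s = r2 = 1, r1 = 0
M = (n!/n^n) * (4/pi)^s * sqrt(|disc(K)|) = (2!/2^2) * (4/pi)^1 * sqrt(68)
= 0.5 * 1.273240 * 8.246211
= 5.2497

5.2497


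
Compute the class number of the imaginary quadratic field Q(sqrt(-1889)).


K = Q(sqrt(-1889)). d mod 4 = 3, so D = disc(K) = 4d = -7556
h(K) equals the number of primitive reduced positive-definite forms (a, b, c) = a*x^2 + b*x*y + c*y^2 with b^2 - 4ac = D,
where reduced means |b| <= a <= c, with b >= 0 whenever |b| = a or a = c, and primitive means gcd(a, b, c) = 1.
Reduced forces 3a^2 <= |D| = 7556, so 1 <= a <= 50; b must have the parity of D, and c = (b^2 - D)/(4a) must be an integer >= a.
Enumerate a = 1..50, b in [-a, a]:
  a=1: (1, 0, 1889)  [1]
  a=2: (2, 2, 945)  [1]
  a=3: (3, -2, 630), (3, 2, 630)  [2]
  a=4: none
  a=5: (5, -2, 378), (5, 2, 378)  [2]
  a=6: (6, -2, 315), (6, 2, 315)  [2]
  a=7: (7, -2, 270), (7, 2, 270)  [2]
  a=8: none
  a=9: (9, -2, 210), (9, 2, 210)  [2]
  a=10: (10, -2, 189), (10, 2, 189)  [2]
  a=11: (11, -10, 174), (11, 10, 174)  [2]
  a=12: none
  a=13: (13, -6, 146), (13, 6, 146)  [2]
  a=14: (14, -2, 135), (14, 2, 135)  [2]
  a=15: (15, -8, 127), (15, -2, 126), (15, 2, 126), (15, 8, 127)  [4]
  a=16: none
  a=17: (17, -14, 114), (17, 14, 114)  [2]
  a=18: (18, -2, 105), (18, 2, 105)  [2]
  a=19: (19, -14, 102), (19, 14, 102)  [2]
  a=20: none
  a=21: (21, -16, 93), (21, -2, 90), (21, 2, 90), (21, 16, 93)  [4]
  a=22: (22, -10, 87), (22, 10, 87)  [2]
  a=23..24: none
  a=25: (25, -12, 77), (25, 12, 77)  [2]
  a=26: (26, -6, 73), (26, 6, 73)  [2]
  a=27: (27, -2, 70), (27, 2, 70)  [2]
  a=28: none
  a=29: (29, -10, 66), (29, 10, 66)  [2]
  a=30: (30, -22, 67), (30, -2, 63), (30, 2, 63), (30, 22, 67)  [4]
  a=31: (31, -16, 63), (31, 16, 63)  [2]
  a=32: none
  a=33: (33, -32, 65), (33, -10, 58), (33, 10, 58), (33, 32, 65)  [4]
  a=34: (34, -14, 57), (34, 14, 57)  [2]
  a=35: (35, -12, 55), (35, -2, 54), (35, 2, 54), (35, 12, 55)  [4]
  a=36..37: none
  a=38: (38, -14, 51), (38, 14, 51)  [2]
  a=39: (39, -32, 55), (39, -20, 51), (39, 20, 51), (39, 32, 55)  [4]
  a=40..41: none
  a=42: (42, -26, 49), (42, -2, 45), (42, 2, 45), (42, 26, 49)  [4]
  a=43..44: none
  a=45: (45, -38, 50), (45, 38, 50)  [2]
  a=46..50: none
Total reduced forms: 1 + 1 + 2 + 2 + 2 + 2 + 2 + 2 + 2 + 2 + 2 + 4 + 2 + 2 + 2 + 4 + 2 + 2 + 2 + 2 + 2 + 4 + 2 + 4 + 2 + 4 + 2 + 4 + 4 + 2 = 72
h = 72

72


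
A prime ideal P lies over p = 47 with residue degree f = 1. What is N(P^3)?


N(P^a) = p^(a*f)
= 47^(3*1)
= 47^3
= 103823

103823


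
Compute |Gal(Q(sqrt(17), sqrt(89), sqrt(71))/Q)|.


The 3 square roots of distinct primes are multiplicatively independent over Q,
so [K:Q] = 2^3 and Gal(K/Q) is isomorphic to (Z/2Z)^3.
|Gal| = 2^3 = 8

8


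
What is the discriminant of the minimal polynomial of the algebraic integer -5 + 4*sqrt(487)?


The element -5 + 4*sqrt(487) has minimal polynomial:
x^2 + 10*x - 7767
Discriminant = (10)^2 - 4*(-7767)
= 100 + 31068
= 31168

31168


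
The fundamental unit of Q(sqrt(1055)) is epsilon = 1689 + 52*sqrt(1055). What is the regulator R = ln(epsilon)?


epsilon = 1689 + 52*sqrt(1055)
= 3377.9997
R = ln(3377.9997)
= 8.1250

8.1250


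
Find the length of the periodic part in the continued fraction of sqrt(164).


Run the CF algorithm for sqrt(164).
a_0 = floor(sqrt(164)) = 12; set m_0=0, q_0=1.
Recurrence: m' = q*a - m,  q' = (d - m'^2)/q,  a' = floor((a_0 + m')/q').
  step 1: m=12, q=20, a=1
  step 2: m=8, q=5, a=4
  step 3: m=12, q=4, a=6
  step 4: m=12, q=5, a=4
  step 5: m=8, q=20, a=1
  step 6: m=12, q=1, a=24
a_6 = 2*a_0 = 24, so the period closes here.
sqrt(164) = [12; 1, 4, 6, 4, 1, 24]
Period length = 6

6


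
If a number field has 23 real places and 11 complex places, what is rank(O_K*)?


By Dirichlet's unit theorem:
rank = r1 + r2 - 1
= 23 + 11 - 1
= 33

33


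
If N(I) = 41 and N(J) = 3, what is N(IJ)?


N(IJ) = N(I) * N(J)
= 41 * 3
= 123

123


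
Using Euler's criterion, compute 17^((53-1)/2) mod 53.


p = 53 is prime and the exponent is (p-1)/2 = 26, so by Euler's criterion 17^26 = (17/53) = +1 or -1 mod 53.
Compute by square-and-multiply:
  26 = 16 + 8 + 2 (binary 11010)
  Repeated squaring mod 53: 17^1 = 17, 17^2 = 24, 17^4 = 46, 17^8 = 49, 17^16 = 16
  17^26 = 17^16 * 17^8 * 17^2 = 16 * 49 * 24 mod 53
    16 * 49 = 784 = 42 mod 53
    42 * 24 = 1008 = 1 mod 53
  17^26 = 1 mod 53
Result 1: 17 is a quadratic residue mod 53.
17^26 mod 53 = 1

1


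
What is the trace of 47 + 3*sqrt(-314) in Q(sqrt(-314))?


Tr(a + b*sqrt(d)) = (a + b*sqrt(d)) + (a - b*sqrt(d)) = 2a
= 2 * (47)
= 94

94


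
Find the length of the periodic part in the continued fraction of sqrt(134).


Run the CF algorithm for sqrt(134).
a_0 = floor(sqrt(134)) = 11; set m_0=0, q_0=1.
Recurrence: m' = q*a - m,  q' = (d - m'^2)/q,  a' = floor((a_0 + m')/q').
  step 1: m=11, q=13, a=1
  step 2: m=2, q=10, a=1
  step 3: m=8, q=7, a=2
  step 4: m=6, q=14, a=1
  step 5: m=8, q=5, a=3
  step 6: m=7, q=17, a=1
  step 7: m=10, q=2, a=10
  step 8: m=10, q=17, a=1
  step 9: m=7, q=5, a=3
  step 10: m=8, q=14, a=1
  step 11: m=6, q=7, a=2
  step 12: m=8, q=10, a=1
  step 13: m=2, q=13, a=1
  step 14: m=11, q=1, a=22
a_14 = 2*a_0 = 22, so the period closes here.
sqrt(134) = [11; 1, 1, 2, 1, 3, 1, 10, 1, 3, 1, 2, 1, 1, 22]
Period length = 14

14


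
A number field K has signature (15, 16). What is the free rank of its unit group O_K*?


By Dirichlet's unit theorem:
rank = r1 + r2 - 1
= 15 + 16 - 1
= 30

30


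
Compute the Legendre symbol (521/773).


p = 773 is prime, so compute (521/773) with the reciprocity algorithm (Jacobi-symbol steps: pull out 2s via (2/n), flip via reciprocity, reduce):
  reciprocity: (521/773) -> +(773/521)
  reduce: (252/521)
  pull out 2: (2/521) = +1  (since 521 mod 8 = 1)
  pull out 2: (2/521) = +1  (since 521 mod 8 = 1)
  reciprocity: (63/521) -> +(521/63)
  reduce: (17/63)
  reciprocity: (17/63) -> +(63/17)
  reduce: (12/17)
  pull out 2: (2/17) = +1  (since 17 mod 8 = 1)
  pull out 2: (2/17) = +1  (since 17 mod 8 = 1)
  reciprocity: (3/17) -> +(17/3)
  reduce: (2/3)
  pull out 2: (2/3) = -1  (since 3 mod 8 = 3)
  (1/3) = 1
Product of signs = -1
(521/773) = -1

-1
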